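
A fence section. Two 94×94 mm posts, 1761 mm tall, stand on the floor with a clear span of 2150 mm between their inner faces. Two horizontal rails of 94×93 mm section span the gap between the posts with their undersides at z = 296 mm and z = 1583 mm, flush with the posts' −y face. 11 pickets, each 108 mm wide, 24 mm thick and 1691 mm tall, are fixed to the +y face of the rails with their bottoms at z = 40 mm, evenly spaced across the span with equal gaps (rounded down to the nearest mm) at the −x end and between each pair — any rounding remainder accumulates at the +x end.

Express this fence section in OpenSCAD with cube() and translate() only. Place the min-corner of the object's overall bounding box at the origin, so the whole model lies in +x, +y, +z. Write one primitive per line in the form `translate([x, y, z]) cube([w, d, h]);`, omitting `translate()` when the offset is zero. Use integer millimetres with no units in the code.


cube([94, 94, 1761]);
translate([2244, 0, 0]) cube([94, 94, 1761]);
translate([94, 0, 296]) cube([2150, 94, 93]);
translate([94, 0, 1583]) cube([2150, 94, 93]);
translate([174, 94, 40]) cube([108, 24, 1691]);
translate([362, 94, 40]) cube([108, 24, 1691]);
translate([550, 94, 40]) cube([108, 24, 1691]);
translate([738, 94, 40]) cube([108, 24, 1691]);
translate([926, 94, 40]) cube([108, 24, 1691]);
translate([1114, 94, 40]) cube([108, 24, 1691]);
translate([1302, 94, 40]) cube([108, 24, 1691]);
translate([1490, 94, 40]) cube([108, 24, 1691]);
translate([1678, 94, 40]) cube([108, 24, 1691]);
translate([1866, 94, 40]) cube([108, 24, 1691]);
translate([2054, 94, 40]) cube([108, 24, 1691]);


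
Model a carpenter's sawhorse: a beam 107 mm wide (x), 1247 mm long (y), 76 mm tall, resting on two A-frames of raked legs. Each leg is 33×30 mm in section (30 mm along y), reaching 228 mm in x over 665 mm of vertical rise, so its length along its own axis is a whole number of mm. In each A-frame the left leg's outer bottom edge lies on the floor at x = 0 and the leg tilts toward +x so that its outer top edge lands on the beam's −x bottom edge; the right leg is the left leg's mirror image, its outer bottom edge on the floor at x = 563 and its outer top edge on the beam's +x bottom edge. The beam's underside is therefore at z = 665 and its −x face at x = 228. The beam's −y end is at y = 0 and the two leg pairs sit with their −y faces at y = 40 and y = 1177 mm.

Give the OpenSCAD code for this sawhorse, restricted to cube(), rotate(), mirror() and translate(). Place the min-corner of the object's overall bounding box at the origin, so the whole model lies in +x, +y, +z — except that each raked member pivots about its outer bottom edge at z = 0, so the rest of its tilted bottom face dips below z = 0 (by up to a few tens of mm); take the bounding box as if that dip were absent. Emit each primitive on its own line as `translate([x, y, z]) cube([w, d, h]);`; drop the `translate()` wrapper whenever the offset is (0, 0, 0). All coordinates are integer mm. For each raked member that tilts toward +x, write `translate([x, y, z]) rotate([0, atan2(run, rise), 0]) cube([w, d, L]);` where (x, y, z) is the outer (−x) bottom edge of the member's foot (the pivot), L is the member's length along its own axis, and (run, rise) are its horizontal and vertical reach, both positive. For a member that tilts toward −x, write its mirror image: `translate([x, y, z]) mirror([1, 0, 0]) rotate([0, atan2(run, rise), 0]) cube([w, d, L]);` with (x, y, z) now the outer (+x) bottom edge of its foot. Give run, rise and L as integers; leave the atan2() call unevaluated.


translate([228, 0, 665]) cube([107, 1247, 76]);
translate([0, 40, 0]) rotate([0, atan2(228, 665), 0]) cube([33, 30, 703]);
translate([563, 40, 0]) mirror([1, 0, 0]) rotate([0, atan2(228, 665), 0]) cube([33, 30, 703]);
translate([0, 1177, 0]) rotate([0, atan2(228, 665), 0]) cube([33, 30, 703]);
translate([563, 1177, 0]) mirror([1, 0, 0]) rotate([0, atan2(228, 665), 0]) cube([33, 30, 703]);


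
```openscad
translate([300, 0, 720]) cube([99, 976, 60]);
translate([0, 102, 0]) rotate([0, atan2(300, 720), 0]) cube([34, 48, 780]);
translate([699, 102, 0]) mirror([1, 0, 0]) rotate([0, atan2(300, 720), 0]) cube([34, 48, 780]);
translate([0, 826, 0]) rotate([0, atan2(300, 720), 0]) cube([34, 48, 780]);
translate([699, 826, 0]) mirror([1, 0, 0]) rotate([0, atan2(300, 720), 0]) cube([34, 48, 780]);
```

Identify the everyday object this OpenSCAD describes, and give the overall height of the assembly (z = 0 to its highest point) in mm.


A sawhorse. The overall height is 780 mm.

A beam across two mirrored pairs of raked legs — a sawhorse. The beam's underside is at z = 720 (matching the legs' vertical rise in atan2(300, 720)) and the beam is 60 mm tall, so its top is at 720 + 60 = 780 mm. The raked legs top out at the beam's underside, so that is the highest point.


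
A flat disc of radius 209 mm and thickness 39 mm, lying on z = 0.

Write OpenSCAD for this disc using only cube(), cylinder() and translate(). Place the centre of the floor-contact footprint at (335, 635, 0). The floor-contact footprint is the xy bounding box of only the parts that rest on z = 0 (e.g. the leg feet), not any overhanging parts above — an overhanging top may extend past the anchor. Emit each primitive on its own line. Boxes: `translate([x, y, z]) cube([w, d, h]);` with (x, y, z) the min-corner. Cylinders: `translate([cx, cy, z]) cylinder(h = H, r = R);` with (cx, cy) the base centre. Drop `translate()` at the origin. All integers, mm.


translate([335, 635, 0]) cylinder(h = 39, r = 209);


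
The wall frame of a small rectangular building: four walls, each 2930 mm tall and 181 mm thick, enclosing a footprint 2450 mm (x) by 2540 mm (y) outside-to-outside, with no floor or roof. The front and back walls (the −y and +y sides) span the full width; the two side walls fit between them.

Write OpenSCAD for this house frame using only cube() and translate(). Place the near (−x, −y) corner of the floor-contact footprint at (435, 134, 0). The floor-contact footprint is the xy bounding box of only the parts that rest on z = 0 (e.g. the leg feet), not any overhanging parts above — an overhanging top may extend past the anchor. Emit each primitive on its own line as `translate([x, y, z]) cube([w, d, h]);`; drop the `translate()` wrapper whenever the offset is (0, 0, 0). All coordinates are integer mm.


translate([435, 134, 0]) cube([2450, 181, 2930]);
translate([435, 2493, 0]) cube([2450, 181, 2930]);
translate([435, 315, 0]) cube([181, 2178, 2930]);
translate([2704, 315, 0]) cube([181, 2178, 2930]);


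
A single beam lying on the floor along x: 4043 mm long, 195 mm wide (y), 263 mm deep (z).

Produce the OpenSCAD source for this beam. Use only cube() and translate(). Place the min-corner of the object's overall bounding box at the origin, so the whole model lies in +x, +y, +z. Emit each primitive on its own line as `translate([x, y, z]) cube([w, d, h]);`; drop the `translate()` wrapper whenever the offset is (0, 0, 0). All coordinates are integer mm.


cube([4043, 195, 263]);


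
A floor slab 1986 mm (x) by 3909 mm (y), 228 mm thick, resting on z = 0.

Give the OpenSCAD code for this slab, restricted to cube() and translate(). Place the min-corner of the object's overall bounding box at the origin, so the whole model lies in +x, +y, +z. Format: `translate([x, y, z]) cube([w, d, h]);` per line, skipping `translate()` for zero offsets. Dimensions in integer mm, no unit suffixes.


cube([1986, 3909, 228]);


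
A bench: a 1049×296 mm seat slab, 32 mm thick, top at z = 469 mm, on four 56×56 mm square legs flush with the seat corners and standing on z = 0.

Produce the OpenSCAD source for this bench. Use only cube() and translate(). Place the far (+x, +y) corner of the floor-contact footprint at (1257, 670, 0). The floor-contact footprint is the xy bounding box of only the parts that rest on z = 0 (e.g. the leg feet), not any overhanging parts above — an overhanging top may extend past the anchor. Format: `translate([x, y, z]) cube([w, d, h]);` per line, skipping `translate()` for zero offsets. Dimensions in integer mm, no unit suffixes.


translate([208, 374, 437]) cube([1049, 296, 32]);
translate([208, 374, 0]) cube([56, 56, 437]);
translate([208, 614, 0]) cube([56, 56, 437]);
translate([1201, 374, 0]) cube([56, 56, 437]);
translate([1201, 614, 0]) cube([56, 56, 437]);


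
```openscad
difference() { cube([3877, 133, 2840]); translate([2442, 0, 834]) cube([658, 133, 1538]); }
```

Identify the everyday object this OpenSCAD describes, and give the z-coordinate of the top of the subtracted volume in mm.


A wall with a window opening. The window head height is 2372 mm.

A wall with a rectangular opening subtracted — a window. Sill at z = 834, opening 1538 mm tall, so the head is at 834 + 1538 = 2372 mm.


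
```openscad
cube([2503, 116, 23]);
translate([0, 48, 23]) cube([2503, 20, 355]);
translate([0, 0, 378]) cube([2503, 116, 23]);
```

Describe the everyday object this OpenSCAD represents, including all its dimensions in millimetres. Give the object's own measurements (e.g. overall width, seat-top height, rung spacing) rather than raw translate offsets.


An I-beam lying along x, 2503 mm long. Overall section height 401 mm. Two flanges 116 mm wide (y) and 23 mm thick, one on the floor and one at the top; a web 20 mm thick runs between them, centred on the flange width.


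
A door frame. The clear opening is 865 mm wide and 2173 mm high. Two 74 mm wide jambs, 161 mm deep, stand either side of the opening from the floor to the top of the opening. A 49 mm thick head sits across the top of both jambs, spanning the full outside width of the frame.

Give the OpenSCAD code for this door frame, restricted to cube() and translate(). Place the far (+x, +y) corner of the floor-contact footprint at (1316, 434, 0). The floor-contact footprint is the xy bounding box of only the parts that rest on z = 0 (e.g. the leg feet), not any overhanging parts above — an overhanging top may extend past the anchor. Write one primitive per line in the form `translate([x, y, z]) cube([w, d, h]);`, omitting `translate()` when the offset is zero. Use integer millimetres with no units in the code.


translate([303, 273, 0]) cube([74, 161, 2173]);
translate([1242, 273, 0]) cube([74, 161, 2173]);
translate([303, 273, 2173]) cube([1013, 161, 49]);


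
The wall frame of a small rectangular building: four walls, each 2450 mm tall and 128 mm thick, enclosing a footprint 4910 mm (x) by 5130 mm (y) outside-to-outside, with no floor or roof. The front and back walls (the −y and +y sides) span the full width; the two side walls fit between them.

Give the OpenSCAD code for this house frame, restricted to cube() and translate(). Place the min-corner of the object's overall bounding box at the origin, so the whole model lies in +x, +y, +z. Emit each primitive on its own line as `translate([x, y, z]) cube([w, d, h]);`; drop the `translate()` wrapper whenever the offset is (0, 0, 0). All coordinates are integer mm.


cube([4910, 128, 2450]);
translate([0, 5002, 0]) cube([4910, 128, 2450]);
translate([0, 128, 0]) cube([128, 4874, 2450]);
translate([4782, 128, 0]) cube([128, 4874, 2450]);


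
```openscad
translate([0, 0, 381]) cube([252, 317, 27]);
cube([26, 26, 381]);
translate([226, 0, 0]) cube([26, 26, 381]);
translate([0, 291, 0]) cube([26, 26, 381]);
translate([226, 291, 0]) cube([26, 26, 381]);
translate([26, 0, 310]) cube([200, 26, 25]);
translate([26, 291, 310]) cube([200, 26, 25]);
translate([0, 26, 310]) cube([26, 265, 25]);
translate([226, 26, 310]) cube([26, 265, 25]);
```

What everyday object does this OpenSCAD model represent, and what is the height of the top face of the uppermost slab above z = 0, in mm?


A stool. The seat height is 408 mm.

A 252×317×27 slab at z = 381 on four corner posts — a stool. The seat top is 381 + 27 = 408 mm.


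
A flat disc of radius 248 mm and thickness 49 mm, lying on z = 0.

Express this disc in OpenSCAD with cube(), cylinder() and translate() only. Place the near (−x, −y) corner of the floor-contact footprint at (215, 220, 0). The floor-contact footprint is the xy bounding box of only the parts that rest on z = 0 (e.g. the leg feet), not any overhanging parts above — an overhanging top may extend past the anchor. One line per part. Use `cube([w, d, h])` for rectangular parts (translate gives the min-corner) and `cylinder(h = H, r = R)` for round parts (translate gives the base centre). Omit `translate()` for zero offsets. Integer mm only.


translate([463, 468, 0]) cylinder(h = 49, r = 248);


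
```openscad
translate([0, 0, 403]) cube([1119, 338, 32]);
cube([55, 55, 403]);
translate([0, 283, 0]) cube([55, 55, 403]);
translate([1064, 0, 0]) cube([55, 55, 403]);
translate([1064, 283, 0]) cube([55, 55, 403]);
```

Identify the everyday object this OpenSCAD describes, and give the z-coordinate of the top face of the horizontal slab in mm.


A bench. The seat-top height is 435 mm.

A long slab on four corner posts — a bench. The slab sits at z = 403 with thickness 32, so the top is 403 + 32 = 435 mm.


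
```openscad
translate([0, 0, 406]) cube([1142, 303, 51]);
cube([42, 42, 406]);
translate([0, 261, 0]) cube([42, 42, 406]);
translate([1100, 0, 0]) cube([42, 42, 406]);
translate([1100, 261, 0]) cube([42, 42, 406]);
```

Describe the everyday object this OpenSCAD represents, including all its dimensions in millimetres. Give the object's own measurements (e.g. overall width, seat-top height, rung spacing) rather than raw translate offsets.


A bench: a 1142×303 mm seat slab, 51 mm thick, top at z = 457 mm, on four 42×42 mm square legs flush with the seat corners and standing on z = 0.


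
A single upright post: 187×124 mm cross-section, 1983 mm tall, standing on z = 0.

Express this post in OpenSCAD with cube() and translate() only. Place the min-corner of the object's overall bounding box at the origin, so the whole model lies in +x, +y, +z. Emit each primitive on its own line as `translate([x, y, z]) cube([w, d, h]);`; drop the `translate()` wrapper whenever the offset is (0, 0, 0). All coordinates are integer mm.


cube([187, 124, 1983]);


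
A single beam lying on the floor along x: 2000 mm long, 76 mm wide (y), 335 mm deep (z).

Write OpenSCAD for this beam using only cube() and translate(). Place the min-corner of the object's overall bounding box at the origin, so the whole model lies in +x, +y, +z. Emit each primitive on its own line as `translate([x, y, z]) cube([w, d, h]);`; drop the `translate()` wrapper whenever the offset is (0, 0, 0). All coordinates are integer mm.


cube([2000, 76, 335]);


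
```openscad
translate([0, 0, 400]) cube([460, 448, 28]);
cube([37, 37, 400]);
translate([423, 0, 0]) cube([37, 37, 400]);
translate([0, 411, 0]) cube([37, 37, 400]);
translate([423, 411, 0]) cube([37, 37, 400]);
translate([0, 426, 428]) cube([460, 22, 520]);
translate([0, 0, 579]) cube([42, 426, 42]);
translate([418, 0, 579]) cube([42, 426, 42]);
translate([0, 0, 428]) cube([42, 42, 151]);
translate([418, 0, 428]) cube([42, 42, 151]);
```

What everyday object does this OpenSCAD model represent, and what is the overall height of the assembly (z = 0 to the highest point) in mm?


A chair. The overall height is 948 mm.

A slab on four corner posts with a tall panel at the back — a chair. The seat slab sits at z = 400 with thickness 28, and the 520 mm backrest starts at the seat top, so the overall height is 400 + 28 + 520 = 948 mm.


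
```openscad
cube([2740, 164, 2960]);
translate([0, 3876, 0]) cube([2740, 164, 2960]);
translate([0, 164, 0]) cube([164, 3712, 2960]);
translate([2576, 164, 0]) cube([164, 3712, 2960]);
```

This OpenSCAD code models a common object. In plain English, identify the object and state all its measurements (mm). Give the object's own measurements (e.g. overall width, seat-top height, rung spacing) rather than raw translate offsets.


The wall frame of a small rectangular building: four walls, each 2960 mm tall and 164 mm thick, enclosing a footprint 2740 mm (x) by 4040 mm (y) outside-to-outside, with no floor or roof. The front and back walls (the −y and +y sides) span the full width; the two side walls fit between them.


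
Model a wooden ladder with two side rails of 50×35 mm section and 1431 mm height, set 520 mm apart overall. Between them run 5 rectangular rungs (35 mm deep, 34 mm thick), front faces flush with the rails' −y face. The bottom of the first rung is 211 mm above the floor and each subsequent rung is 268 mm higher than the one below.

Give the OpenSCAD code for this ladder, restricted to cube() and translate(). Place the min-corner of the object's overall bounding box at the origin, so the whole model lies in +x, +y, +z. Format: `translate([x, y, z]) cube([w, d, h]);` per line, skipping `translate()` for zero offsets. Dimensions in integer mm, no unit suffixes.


cube([50, 35, 1431]);
translate([470, 0, 0]) cube([50, 35, 1431]);
translate([50, 0, 211]) cube([420, 35, 34]);
translate([50, 0, 479]) cube([420, 35, 34]);
translate([50, 0, 747]) cube([420, 35, 34]);
translate([50, 0, 1015]) cube([420, 35, 34]);
translate([50, 0, 1283]) cube([420, 35, 34]);


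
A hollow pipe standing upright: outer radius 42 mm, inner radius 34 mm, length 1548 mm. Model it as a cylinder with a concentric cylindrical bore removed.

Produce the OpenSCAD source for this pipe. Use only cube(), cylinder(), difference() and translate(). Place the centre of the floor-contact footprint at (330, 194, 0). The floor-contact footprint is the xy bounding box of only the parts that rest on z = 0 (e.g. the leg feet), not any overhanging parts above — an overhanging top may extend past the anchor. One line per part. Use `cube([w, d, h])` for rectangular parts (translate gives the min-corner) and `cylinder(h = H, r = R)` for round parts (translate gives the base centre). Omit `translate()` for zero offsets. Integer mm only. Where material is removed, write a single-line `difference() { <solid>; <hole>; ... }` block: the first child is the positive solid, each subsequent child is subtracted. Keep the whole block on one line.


difference() { translate([330, 194, 0]) cylinder(h = 1548, r = 42); translate([330, 194, 0]) cylinder(h = 1548, r = 34); }


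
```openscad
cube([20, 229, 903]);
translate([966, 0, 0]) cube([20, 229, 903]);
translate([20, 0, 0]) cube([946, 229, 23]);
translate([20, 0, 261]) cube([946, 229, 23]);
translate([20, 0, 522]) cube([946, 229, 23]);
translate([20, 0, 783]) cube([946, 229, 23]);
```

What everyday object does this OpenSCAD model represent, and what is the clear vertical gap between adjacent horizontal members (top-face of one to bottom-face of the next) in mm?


A bookshelf. The clear shelf gap is 238 mm.

Two tall side panels with 4 horizontal boards between them — a bookshelf. The first two shelf undersides are at z = 0 and z = 261; with shelf thickness 23, the clear gap is 261 − 0 − 23 = 238 mm.


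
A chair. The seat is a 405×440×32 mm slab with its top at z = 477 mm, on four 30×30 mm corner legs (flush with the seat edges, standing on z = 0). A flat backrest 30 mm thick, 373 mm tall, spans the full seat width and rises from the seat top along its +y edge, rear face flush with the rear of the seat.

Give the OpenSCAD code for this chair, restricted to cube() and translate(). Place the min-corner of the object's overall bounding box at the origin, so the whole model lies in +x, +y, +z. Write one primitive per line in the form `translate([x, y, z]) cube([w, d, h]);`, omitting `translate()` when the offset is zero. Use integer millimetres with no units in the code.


// leg_h = 477 - 32 = 445
translate([0, 0, 445]) cube([405, 440, 32]);
cube([30, 30, 445]);
translate([375, 0, 0]) cube([30, 30, 445]);
translate([0, 410, 0]) cube([30, 30, 445]);
translate([375, 410, 0]) cube([30, 30, 445]);
translate([0, 410, 477]) cube([405, 30, 373]);


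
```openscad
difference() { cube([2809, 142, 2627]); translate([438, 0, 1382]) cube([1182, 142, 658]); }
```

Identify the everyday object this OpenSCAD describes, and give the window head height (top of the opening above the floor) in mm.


A wall with a window opening. The window head height is 2040 mm.

A wall with a rectangular opening subtracted — a window. Sill at z = 1382, opening 658 mm tall, so the head is at 1382 + 658 = 2040 mm.


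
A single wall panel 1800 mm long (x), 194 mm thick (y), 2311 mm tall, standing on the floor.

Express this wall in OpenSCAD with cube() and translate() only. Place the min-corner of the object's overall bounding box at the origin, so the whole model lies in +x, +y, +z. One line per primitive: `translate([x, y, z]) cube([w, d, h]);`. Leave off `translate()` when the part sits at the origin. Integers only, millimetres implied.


cube([1800, 194, 2311]);


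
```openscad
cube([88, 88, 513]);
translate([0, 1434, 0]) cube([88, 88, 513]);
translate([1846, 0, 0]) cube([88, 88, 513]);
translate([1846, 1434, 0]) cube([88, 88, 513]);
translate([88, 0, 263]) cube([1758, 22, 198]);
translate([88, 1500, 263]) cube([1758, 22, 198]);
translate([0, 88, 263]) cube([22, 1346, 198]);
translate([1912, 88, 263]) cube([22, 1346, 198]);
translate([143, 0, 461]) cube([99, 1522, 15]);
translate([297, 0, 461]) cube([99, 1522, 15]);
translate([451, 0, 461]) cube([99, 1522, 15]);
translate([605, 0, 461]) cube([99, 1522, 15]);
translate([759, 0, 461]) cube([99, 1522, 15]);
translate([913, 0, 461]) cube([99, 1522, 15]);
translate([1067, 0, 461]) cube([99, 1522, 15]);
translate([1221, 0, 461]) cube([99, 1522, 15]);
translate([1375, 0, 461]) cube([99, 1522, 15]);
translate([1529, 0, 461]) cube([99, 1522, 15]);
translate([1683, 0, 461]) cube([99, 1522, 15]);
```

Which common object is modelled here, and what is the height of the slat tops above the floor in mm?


A bed frame. The slat-top height is 476 mm.

Four posts, four rails, and a row of slats — a bed frame. Slats sit on the rails at z = 263 + 198 = 461; with slat thickness 15, the top is 476 mm.


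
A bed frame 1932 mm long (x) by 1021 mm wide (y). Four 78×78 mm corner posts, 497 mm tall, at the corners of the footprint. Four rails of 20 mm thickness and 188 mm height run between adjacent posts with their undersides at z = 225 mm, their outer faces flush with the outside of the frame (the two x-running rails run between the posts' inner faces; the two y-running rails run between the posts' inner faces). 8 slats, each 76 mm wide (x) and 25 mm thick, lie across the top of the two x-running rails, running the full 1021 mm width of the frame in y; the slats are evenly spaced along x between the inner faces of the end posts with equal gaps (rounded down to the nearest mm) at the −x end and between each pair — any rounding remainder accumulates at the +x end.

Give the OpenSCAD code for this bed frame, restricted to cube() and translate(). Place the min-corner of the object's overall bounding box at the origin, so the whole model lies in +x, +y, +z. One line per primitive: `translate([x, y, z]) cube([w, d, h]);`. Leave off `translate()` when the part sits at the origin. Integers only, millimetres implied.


// slat z = rail_z + rail_h = 225 + 188 = 413
// slat gap = ⌊(1776 − 8·76) / 9⌋ = 129
cube([78, 78, 497]);
translate([0, 943, 0]) cube([78, 78, 497]);
translate([1854, 0, 0]) cube([78, 78, 497]);
translate([1854, 943, 0]) cube([78, 78, 497]);
translate([78, 0, 225]) cube([1776, 20, 188]);
translate([78, 1001, 225]) cube([1776, 20, 188]);
translate([0, 78, 225]) cube([20, 865, 188]);
translate([1912, 78, 225]) cube([20, 865, 188]);
translate([207, 0, 413]) cube([76, 1021, 25]);
translate([412, 0, 413]) cube([76, 1021, 25]);
translate([617, 0, 413]) cube([76, 1021, 25]);
translate([822, 0, 413]) cube([76, 1021, 25]);
translate([1027, 0, 413]) cube([76, 1021, 25]);
translate([1232, 0, 413]) cube([76, 1021, 25]);
translate([1437, 0, 413]) cube([76, 1021, 25]);
translate([1642, 0, 413]) cube([76, 1021, 25]);


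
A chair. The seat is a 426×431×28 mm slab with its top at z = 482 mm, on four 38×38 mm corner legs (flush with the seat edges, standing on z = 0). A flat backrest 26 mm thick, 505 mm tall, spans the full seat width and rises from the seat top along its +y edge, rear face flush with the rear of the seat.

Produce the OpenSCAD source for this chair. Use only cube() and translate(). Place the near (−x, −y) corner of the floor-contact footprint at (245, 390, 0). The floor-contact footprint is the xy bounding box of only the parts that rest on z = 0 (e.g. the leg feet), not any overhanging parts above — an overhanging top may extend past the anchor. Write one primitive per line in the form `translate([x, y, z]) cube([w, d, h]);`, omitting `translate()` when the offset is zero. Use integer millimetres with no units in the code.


translate([245, 390, 454]) cube([426, 431, 28]);
translate([245, 390, 0]) cube([38, 38, 454]);
translate([633, 390, 0]) cube([38, 38, 454]);
translate([245, 783, 0]) cube([38, 38, 454]);
translate([633, 783, 0]) cube([38, 38, 454]);
translate([245, 795, 482]) cube([426, 26, 505]);


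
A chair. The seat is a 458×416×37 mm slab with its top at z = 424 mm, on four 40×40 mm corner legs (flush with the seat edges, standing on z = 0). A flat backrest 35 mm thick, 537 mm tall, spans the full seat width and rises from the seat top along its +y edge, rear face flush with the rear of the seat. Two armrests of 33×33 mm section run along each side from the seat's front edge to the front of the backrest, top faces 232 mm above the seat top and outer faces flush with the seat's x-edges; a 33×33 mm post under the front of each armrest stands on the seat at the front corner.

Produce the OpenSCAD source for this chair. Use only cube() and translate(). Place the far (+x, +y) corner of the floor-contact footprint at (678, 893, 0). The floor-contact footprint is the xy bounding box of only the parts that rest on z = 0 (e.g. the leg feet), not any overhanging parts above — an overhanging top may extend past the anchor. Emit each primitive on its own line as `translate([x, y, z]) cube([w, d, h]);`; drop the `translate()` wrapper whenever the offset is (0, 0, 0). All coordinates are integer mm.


translate([220, 477, 387]) cube([458, 416, 37]);
translate([220, 477, 0]) cube([40, 40, 387]);
translate([638, 477, 0]) cube([40, 40, 387]);
translate([220, 853, 0]) cube([40, 40, 387]);
translate([638, 853, 0]) cube([40, 40, 387]);
translate([220, 858, 424]) cube([458, 35, 537]);
translate([220, 477, 623]) cube([33, 381, 33]);
translate([645, 477, 623]) cube([33, 381, 33]);
translate([220, 477, 424]) cube([33, 33, 199]);
translate([645, 477, 424]) cube([33, 33, 199]);


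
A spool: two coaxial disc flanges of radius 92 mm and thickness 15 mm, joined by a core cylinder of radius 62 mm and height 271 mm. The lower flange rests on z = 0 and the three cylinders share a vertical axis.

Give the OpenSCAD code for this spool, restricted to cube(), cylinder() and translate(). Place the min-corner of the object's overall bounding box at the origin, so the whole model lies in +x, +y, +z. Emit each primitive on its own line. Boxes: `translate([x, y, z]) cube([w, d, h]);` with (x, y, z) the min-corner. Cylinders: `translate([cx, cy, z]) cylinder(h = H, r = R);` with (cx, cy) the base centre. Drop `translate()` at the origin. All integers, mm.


translate([92, 92, 0]) cylinder(h = 15, r = 92);
translate([92, 92, 15]) cylinder(h = 271, r = 62);
translate([92, 92, 286]) cylinder(h = 15, r = 92);


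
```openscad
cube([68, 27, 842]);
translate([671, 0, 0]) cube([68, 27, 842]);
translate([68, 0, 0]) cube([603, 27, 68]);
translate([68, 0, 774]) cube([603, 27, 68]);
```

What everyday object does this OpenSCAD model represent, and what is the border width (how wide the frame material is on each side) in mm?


A picture frame. The border width is 68 mm.

Four thin pieces enclosing a rectangular opening — a picture frame. The two full-height stiles are 842 mm tall; the top rail sits at z = 774 and is 68 mm tall, so the border above the opening is 842 − 774 = 68 mm, matching the stile x-width.


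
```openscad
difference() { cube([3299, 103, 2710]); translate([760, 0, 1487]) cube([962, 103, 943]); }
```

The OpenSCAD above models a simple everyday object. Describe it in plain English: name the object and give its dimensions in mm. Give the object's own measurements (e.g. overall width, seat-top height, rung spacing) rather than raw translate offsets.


A wall 3299 mm long (x), 103 mm thick (y), 2710 mm tall, with a rectangular window opening cut through it. The opening is 962 mm wide and 943 mm tall; its sill is at z = 1487 mm and its near (−x) edge is 760 mm from the wall's −x end. The opening passes through the full wall thickness.


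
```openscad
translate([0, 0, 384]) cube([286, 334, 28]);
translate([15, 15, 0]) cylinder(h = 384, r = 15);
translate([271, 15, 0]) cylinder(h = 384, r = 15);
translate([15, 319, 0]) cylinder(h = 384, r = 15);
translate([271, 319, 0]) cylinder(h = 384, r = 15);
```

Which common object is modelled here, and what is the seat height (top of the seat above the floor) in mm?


A stool. The seat height is 412 mm.

A 286×334×28 slab at z = 384 on four corner cylinders — a stool. The seat top is 384 + 28 = 412 mm.


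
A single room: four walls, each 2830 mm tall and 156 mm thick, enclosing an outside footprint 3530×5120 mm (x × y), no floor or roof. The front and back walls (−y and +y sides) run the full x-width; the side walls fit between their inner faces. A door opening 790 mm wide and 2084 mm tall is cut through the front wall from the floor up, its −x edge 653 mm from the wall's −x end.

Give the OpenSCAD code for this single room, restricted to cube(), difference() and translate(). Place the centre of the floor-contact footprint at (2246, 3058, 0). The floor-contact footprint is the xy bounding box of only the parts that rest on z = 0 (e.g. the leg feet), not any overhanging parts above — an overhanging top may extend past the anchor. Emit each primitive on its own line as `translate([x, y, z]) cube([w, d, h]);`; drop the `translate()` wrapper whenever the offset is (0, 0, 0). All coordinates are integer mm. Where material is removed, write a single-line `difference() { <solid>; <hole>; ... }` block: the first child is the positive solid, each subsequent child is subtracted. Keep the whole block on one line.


difference() { translate([481, 498, 0]) cube([3530, 156, 2830]); translate([1134, 498, 0]) cube([790, 156, 2084]); }
translate([481, 5462, 0]) cube([3530, 156, 2830]);
translate([481, 654, 0]) cube([156, 4808, 2830]);
translate([3855, 654, 0]) cube([156, 4808, 2830]);


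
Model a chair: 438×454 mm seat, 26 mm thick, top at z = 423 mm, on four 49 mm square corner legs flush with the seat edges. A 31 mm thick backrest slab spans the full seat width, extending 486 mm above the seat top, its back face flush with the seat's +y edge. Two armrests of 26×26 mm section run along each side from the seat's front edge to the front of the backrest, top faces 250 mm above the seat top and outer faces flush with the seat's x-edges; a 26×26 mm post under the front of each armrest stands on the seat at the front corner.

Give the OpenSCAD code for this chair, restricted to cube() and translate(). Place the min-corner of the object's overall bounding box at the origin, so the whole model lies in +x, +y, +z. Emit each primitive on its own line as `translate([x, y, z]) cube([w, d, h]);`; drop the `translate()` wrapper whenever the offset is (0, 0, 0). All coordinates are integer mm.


translate([0, 0, 397]) cube([438, 454, 26]);
cube([49, 49, 397]);
translate([389, 0, 0]) cube([49, 49, 397]);
translate([0, 405, 0]) cube([49, 49, 397]);
translate([389, 405, 0]) cube([49, 49, 397]);
translate([0, 423, 423]) cube([438, 31, 486]);
translate([0, 0, 647]) cube([26, 423, 26]);
translate([412, 0, 647]) cube([26, 423, 26]);
translate([0, 0, 423]) cube([26, 26, 224]);
translate([412, 0, 423]) cube([26, 26, 224]);


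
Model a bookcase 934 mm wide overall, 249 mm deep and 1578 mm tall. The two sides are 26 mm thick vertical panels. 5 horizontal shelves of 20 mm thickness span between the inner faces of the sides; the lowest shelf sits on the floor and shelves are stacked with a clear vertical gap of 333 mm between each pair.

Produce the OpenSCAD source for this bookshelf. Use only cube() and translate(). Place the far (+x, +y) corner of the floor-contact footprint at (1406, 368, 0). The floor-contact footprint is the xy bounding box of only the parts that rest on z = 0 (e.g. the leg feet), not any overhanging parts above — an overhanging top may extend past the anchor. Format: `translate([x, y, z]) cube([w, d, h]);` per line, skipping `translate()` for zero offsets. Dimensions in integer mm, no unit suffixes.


translate([472, 119, 0]) cube([26, 249, 1578]);
translate([1380, 119, 0]) cube([26, 249, 1578]);
translate([498, 119, 0]) cube([882, 249, 20]);
translate([498, 119, 353]) cube([882, 249, 20]);
translate([498, 119, 706]) cube([882, 249, 20]);
translate([498, 119, 1059]) cube([882, 249, 20]);
translate([498, 119, 1412]) cube([882, 249, 20]);


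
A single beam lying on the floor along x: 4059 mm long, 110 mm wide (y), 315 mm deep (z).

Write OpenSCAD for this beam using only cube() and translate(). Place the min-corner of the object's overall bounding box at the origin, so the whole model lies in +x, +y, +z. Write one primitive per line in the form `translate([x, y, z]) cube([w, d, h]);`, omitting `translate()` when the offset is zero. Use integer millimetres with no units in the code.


cube([4059, 110, 315]);


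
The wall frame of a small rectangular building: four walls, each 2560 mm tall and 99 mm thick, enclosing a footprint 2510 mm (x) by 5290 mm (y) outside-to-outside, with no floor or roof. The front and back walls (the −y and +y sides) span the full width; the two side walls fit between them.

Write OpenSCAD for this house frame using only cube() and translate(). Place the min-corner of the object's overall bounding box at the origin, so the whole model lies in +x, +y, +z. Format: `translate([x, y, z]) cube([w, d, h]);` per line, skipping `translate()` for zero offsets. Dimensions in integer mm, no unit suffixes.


cube([2510, 99, 2560]);
translate([0, 5191, 0]) cube([2510, 99, 2560]);
translate([0, 99, 0]) cube([99, 5092, 2560]);
translate([2411, 99, 0]) cube([99, 5092, 2560]);


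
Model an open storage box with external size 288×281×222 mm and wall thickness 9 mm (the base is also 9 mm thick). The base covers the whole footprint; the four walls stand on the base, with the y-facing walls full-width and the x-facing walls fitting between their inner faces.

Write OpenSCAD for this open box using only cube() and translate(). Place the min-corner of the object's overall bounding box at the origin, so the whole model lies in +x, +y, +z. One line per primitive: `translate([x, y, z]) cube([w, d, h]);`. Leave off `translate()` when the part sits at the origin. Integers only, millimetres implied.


cube([288, 281, 9]);
translate([0, 0, 9]) cube([288, 9, 213]);
translate([0, 272, 9]) cube([288, 9, 213]);
translate([0, 9, 9]) cube([9, 263, 213]);
translate([279, 9, 9]) cube([9, 263, 213]);


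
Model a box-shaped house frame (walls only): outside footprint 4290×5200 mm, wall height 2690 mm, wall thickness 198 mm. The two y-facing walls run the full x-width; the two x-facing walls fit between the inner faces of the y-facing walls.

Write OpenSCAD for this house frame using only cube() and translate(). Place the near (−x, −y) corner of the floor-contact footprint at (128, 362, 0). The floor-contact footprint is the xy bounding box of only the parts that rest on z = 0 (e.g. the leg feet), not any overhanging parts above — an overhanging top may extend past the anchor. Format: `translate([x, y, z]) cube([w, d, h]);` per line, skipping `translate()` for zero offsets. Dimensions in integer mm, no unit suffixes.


translate([128, 362, 0]) cube([4290, 198, 2690]);
translate([128, 5364, 0]) cube([4290, 198, 2690]);
translate([128, 560, 0]) cube([198, 4804, 2690]);
translate([4220, 560, 0]) cube([198, 4804, 2690]);


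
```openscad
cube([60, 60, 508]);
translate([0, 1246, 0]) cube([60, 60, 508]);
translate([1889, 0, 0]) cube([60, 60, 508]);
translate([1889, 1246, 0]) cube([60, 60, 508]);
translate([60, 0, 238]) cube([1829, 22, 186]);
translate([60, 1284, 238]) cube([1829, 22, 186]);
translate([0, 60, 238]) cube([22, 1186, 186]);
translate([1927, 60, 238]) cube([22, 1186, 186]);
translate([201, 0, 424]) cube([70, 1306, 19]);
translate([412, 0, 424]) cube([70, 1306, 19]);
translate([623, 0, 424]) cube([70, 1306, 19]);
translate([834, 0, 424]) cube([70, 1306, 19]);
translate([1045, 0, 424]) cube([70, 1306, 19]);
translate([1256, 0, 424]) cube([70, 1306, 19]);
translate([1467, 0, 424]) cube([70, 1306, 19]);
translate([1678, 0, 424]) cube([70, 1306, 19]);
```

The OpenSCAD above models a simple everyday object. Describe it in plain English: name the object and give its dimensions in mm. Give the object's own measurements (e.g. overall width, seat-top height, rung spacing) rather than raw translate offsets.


A bed frame 1949 mm long (x) by 1306 mm wide (y). Four 60×60 mm corner posts, 508 mm tall, at the corners of the footprint. Four rails of 22 mm thickness and 186 mm height run between adjacent posts with their undersides at z = 238 mm, their outer faces flush with the outside of the frame (the two x-running rails run between the posts' inner faces; the two y-running rails run between the posts' inner faces). 8 slats, each 70 mm wide (x) and 19 mm thick, lie across the top of the two x-running rails, running the full 1306 mm width of the frame in y; along x they sit between the end posts with a 141 mm gap after the −x posts and between neighbouring slats and before the +x posts.


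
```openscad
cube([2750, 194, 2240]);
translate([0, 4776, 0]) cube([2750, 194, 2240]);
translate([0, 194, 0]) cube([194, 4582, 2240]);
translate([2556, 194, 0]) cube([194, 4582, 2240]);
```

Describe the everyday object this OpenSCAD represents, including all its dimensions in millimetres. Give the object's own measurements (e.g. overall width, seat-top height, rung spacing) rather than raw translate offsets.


The wall frame of a small rectangular building: four walls, each 2240 mm tall and 194 mm thick, enclosing a footprint 2750 mm (x) by 4970 mm (y) outside-to-outside, with no floor or roof. The front and back walls (the −y and +y sides) span the full width; the two side walls fit between them.


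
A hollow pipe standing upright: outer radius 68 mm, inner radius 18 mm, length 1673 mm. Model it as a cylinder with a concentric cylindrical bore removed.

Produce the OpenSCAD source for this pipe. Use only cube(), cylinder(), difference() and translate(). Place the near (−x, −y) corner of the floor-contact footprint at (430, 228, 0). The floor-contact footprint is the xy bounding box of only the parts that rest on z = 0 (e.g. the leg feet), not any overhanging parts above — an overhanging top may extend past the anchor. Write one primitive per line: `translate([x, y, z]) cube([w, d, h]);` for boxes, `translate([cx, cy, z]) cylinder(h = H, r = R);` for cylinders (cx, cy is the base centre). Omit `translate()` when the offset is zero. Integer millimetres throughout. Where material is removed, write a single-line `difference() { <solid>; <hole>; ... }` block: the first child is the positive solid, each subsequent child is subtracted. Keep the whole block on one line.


difference() { translate([498, 296, 0]) cylinder(h = 1673, r = 68); translate([498, 296, 0]) cylinder(h = 1673, r = 18); }


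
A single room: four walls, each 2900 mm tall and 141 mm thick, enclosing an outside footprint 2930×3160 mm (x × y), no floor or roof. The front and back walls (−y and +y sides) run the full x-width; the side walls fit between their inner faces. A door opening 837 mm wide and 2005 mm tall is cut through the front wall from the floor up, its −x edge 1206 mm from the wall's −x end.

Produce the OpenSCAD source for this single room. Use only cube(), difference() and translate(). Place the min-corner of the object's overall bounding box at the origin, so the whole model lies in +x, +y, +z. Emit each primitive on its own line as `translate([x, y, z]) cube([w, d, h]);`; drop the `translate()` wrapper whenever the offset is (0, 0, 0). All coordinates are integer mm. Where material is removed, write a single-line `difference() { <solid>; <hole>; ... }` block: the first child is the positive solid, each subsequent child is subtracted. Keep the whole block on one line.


difference() { cube([2930, 141, 2900]); translate([1206, 0, 0]) cube([837, 141, 2005]); }
translate([0, 3019, 0]) cube([2930, 141, 2900]);
translate([0, 141, 0]) cube([141, 2878, 2900]);
translate([2789, 141, 0]) cube([141, 2878, 2900]);
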